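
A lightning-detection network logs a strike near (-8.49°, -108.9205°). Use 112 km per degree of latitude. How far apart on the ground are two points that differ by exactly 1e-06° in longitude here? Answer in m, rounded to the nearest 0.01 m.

0.11 m

At 8.49° a degree of longitude is 112000 × cos 8.49° ≈ 110773 m, so 1e-06° corresponds to 0.110773 m.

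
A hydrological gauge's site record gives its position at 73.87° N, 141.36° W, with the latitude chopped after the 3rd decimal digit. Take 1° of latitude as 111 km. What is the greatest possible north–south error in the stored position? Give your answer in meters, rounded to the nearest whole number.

Truncating at 3 decimal places can drop up to a full unit in the last place, so the latitude may be off by as much as 0.001°.
North–south distance: 0.001° × 111000 m/° = 111 m.

111 meters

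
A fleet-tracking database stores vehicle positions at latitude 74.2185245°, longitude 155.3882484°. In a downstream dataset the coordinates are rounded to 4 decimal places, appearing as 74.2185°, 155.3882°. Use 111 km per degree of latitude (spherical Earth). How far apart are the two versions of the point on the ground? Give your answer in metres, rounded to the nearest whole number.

Δlat = 74.2185245 − 74.2185 = +0.0000245°; Δlon = 155.3882484 − 155.3882 = +0.0000484°.
North–south shift: 0.0000245 × 111000 = 2.7195 m.
East–west at this latitude: 0.0000484° × 111000 × cos 74.2185° ≈ 0.0000484 × 30188.6 = 1.46113 m.
Combined displacement = (2.7195² + 1.46113²)^½ ≈ 3.08716 m.

3 metres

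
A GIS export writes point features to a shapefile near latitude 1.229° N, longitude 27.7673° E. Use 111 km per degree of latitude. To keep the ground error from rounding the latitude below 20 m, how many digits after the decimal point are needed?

One degree of latitude covers 111000 m.
N decimal places → at most half a unit in the last place, 0.5 × 10⁻ᴺ° = 111000/2 × 10⁻ᴺ m.
Setting 55500 × 10⁻ᴺ ≤ 20 gives 10ᴺ ≥ 2775, i.e. N ≥ 3.44.
At 3 places the error can reach 55.5 m, but 4 places keeps it to 5.55 m.

4 decimal places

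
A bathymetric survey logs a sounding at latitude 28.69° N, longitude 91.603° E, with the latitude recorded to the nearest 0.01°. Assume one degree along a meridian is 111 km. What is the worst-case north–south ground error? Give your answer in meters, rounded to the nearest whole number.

Rounding to 2 decimal places leaves the latitude within ±0.005° of the true value.
North–south distance: 0.005° × 111000 m/° = 555 m.

555 meters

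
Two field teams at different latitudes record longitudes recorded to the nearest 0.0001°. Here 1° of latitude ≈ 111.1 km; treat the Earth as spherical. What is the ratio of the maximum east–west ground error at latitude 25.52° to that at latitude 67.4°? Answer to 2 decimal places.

Rounding to 4 decimal places leaves the longitude within ±5e-05° of the true value.
At 25.52°: 5e-05° × 111100 × cos 25.52° = 5e-05 × 111100 × 0.9024 ≈ 5.013 m.
At 67.4°: 5e-05° × 111100 × cos 67.4° = 5e-05 × 111100 × 0.3843 ≈ 2.1348 m.
Ratio: 5.013 / 2.1348 = cos 25.52° / cos 67.4° ≈ 2.3483.

2.35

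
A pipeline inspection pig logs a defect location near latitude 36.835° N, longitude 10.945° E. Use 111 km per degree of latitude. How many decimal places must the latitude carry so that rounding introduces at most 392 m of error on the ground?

One degree of latitude covers 111000 m.
With N decimal places the half-ulp bound is 0.5·10⁻ᴺ°, or 0.5·10⁻ᴺ × 111000 m on the ground.
Setting 55500 × 10⁻ᴺ ≤ 392 gives 10ᴺ ≥ 141.6, i.e. N ≥ 2.15.
N = 2 would give 555 m (too coarse); N = 3 gives 55.5 m ≤ 392 m.

3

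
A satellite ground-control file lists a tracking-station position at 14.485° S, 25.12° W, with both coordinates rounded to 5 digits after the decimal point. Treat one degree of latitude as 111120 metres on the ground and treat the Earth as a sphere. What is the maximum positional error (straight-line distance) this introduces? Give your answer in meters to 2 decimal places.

Rounding to 5 decimal places leaves each coordinate within ±5e-06° of the true value.
North–south component: 5e-06° × 111120 = 0.5556 m.
E–W at 14.485°: 5e-06° × 111120 × cos 14.485° = 5e-06 × 111120 × 0.9682 ≈ 0.537939 m.
The two errors are perpendicular, so the maximum displacement is √(0.5556² + 0.537939²) ≈ 0.77335 m.

0.77 meters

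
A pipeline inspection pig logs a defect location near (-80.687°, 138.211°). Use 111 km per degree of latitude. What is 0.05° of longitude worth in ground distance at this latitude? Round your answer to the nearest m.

898 m

At 80.687° a degree of longitude is 111000 × cos 80.687° ≈ 17962.9 m, so 0.05° corresponds to 898.144 m.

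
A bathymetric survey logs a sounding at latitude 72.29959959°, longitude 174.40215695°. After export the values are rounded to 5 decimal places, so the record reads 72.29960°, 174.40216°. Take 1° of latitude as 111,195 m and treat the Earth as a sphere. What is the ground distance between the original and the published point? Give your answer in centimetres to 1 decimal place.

The latitude changed by -0.00000041° and the longitude by -0.00000305°.
N–S: -0.00000041° × 111195 m/° = -0.0455899 m.
E–W at 72.2996°: -0.00000305° × 111195 × cos 72.2996° = -0.00000305 × 111195 × 0.3040 ≈ -0.103113 m.
Hypotenuse of the two orthogonal shifts: √(0.0455899² + 0.103113²) = 0.112742 m.
That is 0.112742 m = 11.274 cm.

11.3 centimetres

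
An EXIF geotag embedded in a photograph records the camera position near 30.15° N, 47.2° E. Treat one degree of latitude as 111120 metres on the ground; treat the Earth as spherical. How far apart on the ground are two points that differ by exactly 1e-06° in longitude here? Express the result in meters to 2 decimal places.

At 30.15° a degree of longitude is 111120 × cos 30.15° ≈ 96087 m, so 1e-06° corresponds to 0.096087 m.

0.10 meters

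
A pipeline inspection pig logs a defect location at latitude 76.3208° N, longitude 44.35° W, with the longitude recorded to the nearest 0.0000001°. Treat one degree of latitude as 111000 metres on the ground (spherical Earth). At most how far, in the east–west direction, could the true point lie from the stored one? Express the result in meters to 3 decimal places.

0.001 meters

Rounding to 7 decimal places leaves the longitude within ±5e-08° of the true value.
Parallels shrink by cos φ, so at 76.3208° a degree of longitude is 111000 × 0.2365 ≈ 26249.9 m.
Maximum E–W displacement: 5e-08 × 26249.9 = 0.00131249 m.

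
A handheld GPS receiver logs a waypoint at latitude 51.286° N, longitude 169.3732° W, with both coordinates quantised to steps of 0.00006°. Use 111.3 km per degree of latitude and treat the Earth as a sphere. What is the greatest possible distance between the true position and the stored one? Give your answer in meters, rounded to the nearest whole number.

With a 0.00006° grid the true value lies within half a step, ±0.00006°/2 = ±3e-05°, of the stored one.
Latitude error → 3e-05 × 111300 = 3.339 m along the meridian.
East–west component at 51.286°: 3e-05° × 111300 × cos 51.286° ≈ 3e-05 × 69610.7 ≈ 2.08832 m.
The two errors are perpendicular, so the maximum displacement is √(3.339² + 2.08832²) ≈ 3.93827 m.

4 meters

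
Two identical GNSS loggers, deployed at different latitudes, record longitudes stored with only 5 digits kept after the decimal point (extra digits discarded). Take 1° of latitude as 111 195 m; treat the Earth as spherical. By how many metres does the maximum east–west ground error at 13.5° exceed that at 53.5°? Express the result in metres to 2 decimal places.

Truncating at 5 decimal places can drop up to a full unit in the last place, so the longitude may be off by as much as 1e-05°.
Error at 13.5° = 1e-05° × 111195 × cos 13.5° ≈ 1.1119 × 0.9724 = 1.0812 m.
At 53.5°: 1e-05° × 111195 × cos 53.5° = 1e-05 × 111195 × 0.5948 ≈ 0.66141 m.
Difference: 1.0812 − 0.66141 = 0.41981 m.

0.42 metres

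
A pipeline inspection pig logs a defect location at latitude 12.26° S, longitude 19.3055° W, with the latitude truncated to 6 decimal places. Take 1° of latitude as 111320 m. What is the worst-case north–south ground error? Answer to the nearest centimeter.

Truncating at 6 decimal places can drop up to a full unit in the last place, so the latitude may be off by as much as 1e-06°.
Along the meridian that is 1e-06° × 111320 m/° = 0.11132 m.
That is 0.11132 m = 11.132 cm.

11 centimeters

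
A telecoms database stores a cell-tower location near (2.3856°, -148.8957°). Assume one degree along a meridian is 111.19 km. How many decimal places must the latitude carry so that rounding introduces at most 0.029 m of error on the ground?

One degree of latitude covers 111190 m.
With N decimal places the half-ulp bound is 0.5·10⁻ᴺ°, or 0.5·10⁻ᴺ × 111190 m on the ground.
Need 0.5 × 111190 × 10⁻ᴺ ≤ 0.029 → 10⁻ᴺ ≤ 5.216e-07, so N ≥ 6.28.
At 6 places the error can reach 0.0556 m, but 7 places keeps it to 0.00556 m.

7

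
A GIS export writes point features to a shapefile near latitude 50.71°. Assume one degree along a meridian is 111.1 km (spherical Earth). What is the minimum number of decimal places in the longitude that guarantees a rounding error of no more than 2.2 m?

At 50.71° one degree of longitude covers 111100 × cos 50.71° ≈ 111100 × 0.6332 ≈ 70353.6 m.
With N decimal places the half-ulp bound is 0.5·10⁻ᴺ°, or 0.5·10⁻ᴺ × 70353.6 m on the ground.
Need 0.5 × 70353.6 × 10⁻ᴺ ≤ 2.2 → 10⁻ᴺ ≤ 6.254e-05, so N ≥ 4.20.
So 5 decimal places suffice (0.352 m); 4 would allow up to 3.52 m.

5 decimal places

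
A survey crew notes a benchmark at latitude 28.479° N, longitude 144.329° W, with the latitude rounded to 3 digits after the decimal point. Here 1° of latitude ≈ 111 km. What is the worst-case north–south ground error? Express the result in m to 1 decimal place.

55.5 m

Rounding to 3 decimal places leaves the latitude within ±0.0005° of the true value.
Along the meridian that is 0.0005° × 111000 m/° = 55.5 m.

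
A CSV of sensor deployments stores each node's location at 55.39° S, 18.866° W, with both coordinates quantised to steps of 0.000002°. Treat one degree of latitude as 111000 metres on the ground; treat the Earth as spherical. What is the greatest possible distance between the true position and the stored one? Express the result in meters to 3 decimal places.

0.128 meters

With a 0.000002° grid the true value lies within half a step, ±0.000002°/2 = ±1e-06°, of the stored one.
Latitude error → 1e-06 × 111000 = 0.111 m along the meridian.
East–west component at 55.39°: 1e-06° × 111000 × cos 55.39° ≈ 1e-06 × 63046.6 ≈ 0.0630466 m.
The two errors are perpendicular, so the maximum displacement is √(0.111² + 0.0630466²) ≈ 0.127655 m.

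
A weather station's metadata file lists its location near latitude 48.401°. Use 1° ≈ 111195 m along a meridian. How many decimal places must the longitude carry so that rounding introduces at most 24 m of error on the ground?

4 decimal places

At 48.401° one degree of longitude covers 111195 × cos 48.401° ≈ 111195 × 0.6639 ≈ 73823.8 m.
N decimal places → at most half a unit in the last place, 0.5 × 10⁻ᴺ° = 73823.8/2 × 10⁻ᴺ m.
Setting 36911.9 × 10⁻ᴺ ≤ 24 gives 10ᴺ ≥ 1538, i.e. N ≥ 3.19.
At 3 places the error can reach 36.9 m, but 4 places keeps it to 3.69 m.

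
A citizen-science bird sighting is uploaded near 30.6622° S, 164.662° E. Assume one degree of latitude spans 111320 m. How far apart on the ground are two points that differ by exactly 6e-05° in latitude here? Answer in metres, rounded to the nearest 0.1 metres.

6.7 metres

Along a meridian 6e-05° is 6e-05 × 111320 = 6.6792 m.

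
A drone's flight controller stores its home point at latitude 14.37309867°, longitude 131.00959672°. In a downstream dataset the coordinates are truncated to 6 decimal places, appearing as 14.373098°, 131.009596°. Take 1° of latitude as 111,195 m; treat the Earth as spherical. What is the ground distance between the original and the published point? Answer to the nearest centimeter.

11 centimeters

Δlat = 14.37309867 − 14.373098 = +0.00000067°; Δlon = 131.00959672 − 131.009596 = +0.00000072°.
N–S: 0.00000067° × 111195 m/° = 0.0745006 m.
East–west at this latitude: 0.00000072° × 111195 × cos 14.3731° ≈ 0.00000072 × 107715 = 0.0775545 m.
Distance: √(0.0745006² + 0.0775545²) ≈ 0.107541 m.
That is 0.107541 m = 10.754 cm.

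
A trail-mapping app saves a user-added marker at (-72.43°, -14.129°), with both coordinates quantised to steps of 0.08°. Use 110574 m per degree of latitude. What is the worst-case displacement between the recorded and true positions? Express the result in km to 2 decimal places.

With a 0.08° grid the true value lies within half a step, ±0.08°/2 = ±0.04°, of the stored one.
N–S: 0.04° × 110574 m/° = 4422.96 m.
Longitude error → 0.04 × 110574 × cos 72.43° = 0.04 × 110574 × 0.3019 ≈ 1335.16 m.
Combining orthogonally: (4422.96² + 1335.16²)^½ ≈ 4620.09 m.
That is 4620.09 m = 4.6201 km.

4.62 km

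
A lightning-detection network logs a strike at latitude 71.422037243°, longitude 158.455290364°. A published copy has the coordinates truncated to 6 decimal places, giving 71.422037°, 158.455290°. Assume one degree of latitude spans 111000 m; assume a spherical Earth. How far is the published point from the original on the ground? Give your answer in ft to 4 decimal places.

The latitude changed by +0.000000243° and the longitude by +0.000000364°.
North–south shift: 0.000000243 × 111000 = 0.026973 m.
E–W at 71.422°: 0.000000364° × 111000 × cos 71.422° = 0.000000364 × 111000 × 0.3186 ≈ 0.0128725 m.
Distance: √(0.026973² + 0.0128725²) ≈ 0.0298872 m.
Converting: 0.0298872 m × 3.2808 ft/m ≈ 0.098055 ft.

0.0981 ft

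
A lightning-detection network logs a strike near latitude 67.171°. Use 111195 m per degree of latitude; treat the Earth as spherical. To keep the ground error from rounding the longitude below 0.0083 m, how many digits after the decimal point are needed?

7 decimal places

At 67.171° one degree of longitude covers 111195 × cos 67.171° ≈ 111195 × 0.3880 ≈ 43141.7 m.
N decimal places → at most half a unit in the last place, 0.5 × 10⁻ᴺ° = 43141.7/2 × 10⁻ᴺ m.
Setting 21570.8 × 10⁻ᴺ ≤ 0.0083 gives 10ᴺ ≥ 2.599e+06, i.e. N ≥ 6.41.
So 7 decimal places suffice (0.00216 m); 6 would allow up to 0.0216 m.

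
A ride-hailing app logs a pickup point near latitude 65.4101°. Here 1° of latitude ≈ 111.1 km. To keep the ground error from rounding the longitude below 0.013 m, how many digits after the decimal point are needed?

7 decimal places

At 65.4101° one degree of longitude covers 111100 × cos 65.4101° ≈ 111100 × 0.4161 ≈ 46231 m.
Rounding to N decimal places gives at most 0.5 × 10⁻ᴺ degrees of error, i.e. 0.5 × 10⁻ᴺ × 46231 m.
Need 0.5 × 46231 × 10⁻ᴺ ≤ 0.013 → 10⁻ᴺ ≤ 5.624e-07, so N ≥ 6.25.
At 6 places the error can reach 0.0231 m, but 7 places keeps it to 0.00231 m.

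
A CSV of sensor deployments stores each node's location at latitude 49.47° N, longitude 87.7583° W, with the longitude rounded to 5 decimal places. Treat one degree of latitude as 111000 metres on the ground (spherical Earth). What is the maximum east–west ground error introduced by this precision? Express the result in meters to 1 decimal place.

0.4 meters

Rounding to 5 decimal places leaves the longitude within ±5e-06° of the true value.
Parallels shrink by cos φ, so at 49.47° a degree of longitude is 111000 × 0.6498 ≈ 72132.9 m.
Maximum E–W displacement: 5e-06 × 72132.9 = 0.360665 m.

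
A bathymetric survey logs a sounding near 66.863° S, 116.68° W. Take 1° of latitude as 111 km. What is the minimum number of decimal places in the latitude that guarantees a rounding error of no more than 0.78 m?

One degree of latitude covers 111000 m.
N decimal places → at most half a unit in the last place, 0.5 × 10⁻ᴺ° = 111000/2 × 10⁻ᴺ m.
Setting 55500 × 10⁻ᴺ ≤ 0.78 gives 10ᴺ ≥ 7.115e+04, i.e. N ≥ 4.85.
N = 4 would give 5.55 m (too coarse); N = 5 gives 0.555 m ≤ 0.78 m.

5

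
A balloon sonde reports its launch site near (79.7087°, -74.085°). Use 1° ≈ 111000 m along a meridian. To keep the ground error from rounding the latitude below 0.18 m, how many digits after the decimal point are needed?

6

One degree of latitude covers 111000 m.
With N decimal places the half-ulp bound is 0.5·10⁻ᴺ°, or 0.5·10⁻ᴺ × 111000 m on the ground.
Setting 55500 × 10⁻ᴺ ≤ 0.18 gives 10ᴺ ≥ 3.083e+05, i.e. N ≥ 5.49.
So 6 decimal places suffice (0.0555 m); 5 would allow up to 0.555 m.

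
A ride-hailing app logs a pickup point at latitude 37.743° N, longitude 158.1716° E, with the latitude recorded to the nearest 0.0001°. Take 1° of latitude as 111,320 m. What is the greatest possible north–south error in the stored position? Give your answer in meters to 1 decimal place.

5.6 meters

Rounding to 4 decimal places leaves the latitude within ±5e-05° of the true value.
So the N–S error is at most 5e-05 × 111320 = 5.566 m.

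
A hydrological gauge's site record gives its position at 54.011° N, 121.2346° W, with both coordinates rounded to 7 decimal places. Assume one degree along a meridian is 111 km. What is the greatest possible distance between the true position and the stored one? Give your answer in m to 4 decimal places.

Rounding to 7 decimal places leaves each coordinate within ±5e-08° of the true value.
Latitude error → 5e-08 × 111000 = 0.00555 m along the meridian.
Longitude error → 5e-08 × 111000 × cos 54.011° = 5e-08 × 111000 × 0.5876 ≈ 0.00326135 m.
Combining orthogonally: (0.00555² + 0.00326135²)^½ ≈ 0.0064373 m.

0.0064 m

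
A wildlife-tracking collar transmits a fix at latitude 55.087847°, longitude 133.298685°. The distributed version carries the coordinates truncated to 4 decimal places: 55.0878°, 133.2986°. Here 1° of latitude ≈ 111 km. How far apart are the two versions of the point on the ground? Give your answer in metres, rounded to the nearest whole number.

8 metres

The latitude changed by +0.000047° and the longitude by +0.000085°.
N–S: 0.000047° × 111000 m/° = 5.217 m.
East–west at this latitude: 0.000085° × 111000 × cos 55.0878° ≈ 0.000085 × 63527.6 = 5.39984 m.
Combined displacement = (5.217² + 5.39984²)^½ ≈ 7.50836 m.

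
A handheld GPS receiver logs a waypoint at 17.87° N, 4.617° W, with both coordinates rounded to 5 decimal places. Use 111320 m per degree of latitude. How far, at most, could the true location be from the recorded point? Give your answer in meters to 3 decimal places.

Rounding to 5 decimal places leaves each coordinate within ±5e-06° of the true value.
N–S: 5e-06° × 111320 m/° = 0.5566 m.
E–W at 17.87°: 5e-06° × 111320 × cos 17.87° = 5e-06 × 111320 × 0.9518 ≈ 0.529747 m.
The two errors are perpendicular, so the maximum displacement is √(0.5566² + 0.529747²) ≈ 0.768398 m.

0.768 meters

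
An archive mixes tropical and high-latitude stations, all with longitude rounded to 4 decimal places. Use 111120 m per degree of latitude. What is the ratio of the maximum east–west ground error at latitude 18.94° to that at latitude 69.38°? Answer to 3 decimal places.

2.686

Rounding to 4 decimal places leaves the longitude within ±5e-05° of the true value.
At 18.94°: 5e-05° × 111120 × cos 18.94° = 5e-05 × 111120 × 0.9459 ≈ 5.2552 m.
Error at 69.38° = 5e-05° × 111120 × cos 69.38° ≈ 5.556 × 0.3522 = 1.9566 m.
Ratio: 5.2552 / 1.9566 = cos 18.94° / cos 69.38° ≈ 2.6858.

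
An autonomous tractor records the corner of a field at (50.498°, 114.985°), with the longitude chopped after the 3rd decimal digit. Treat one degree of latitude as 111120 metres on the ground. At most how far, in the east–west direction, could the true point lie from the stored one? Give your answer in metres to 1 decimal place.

Truncating at 3 decimal places can drop up to a full unit in the last place, so the longitude may be off by as much as 0.001°.
At latitude 50.498° a degree of longitude spans 111120 m × cos 50.498° = 111120 × 0.6361 ≈ 70684 m.
So at most 0.001° × 70684 ≈ 70.684 m east–west.

70.7 metres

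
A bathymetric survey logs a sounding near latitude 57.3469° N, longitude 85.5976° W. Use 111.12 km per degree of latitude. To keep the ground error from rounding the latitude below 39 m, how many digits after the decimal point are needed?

One degree of latitude covers 111120 m.
Rounding to N decimal places gives at most 0.5 × 10⁻ᴺ degrees of error, i.e. 0.5 × 10⁻ᴺ × 111120 m.
Setting 55560 × 10⁻ᴺ ≤ 39 gives 10ᴺ ≥ 1425, i.e. N ≥ 3.15.
At 3 places the error can reach 55.6 m, but 4 places keeps it to 5.56 m.

4 decimal places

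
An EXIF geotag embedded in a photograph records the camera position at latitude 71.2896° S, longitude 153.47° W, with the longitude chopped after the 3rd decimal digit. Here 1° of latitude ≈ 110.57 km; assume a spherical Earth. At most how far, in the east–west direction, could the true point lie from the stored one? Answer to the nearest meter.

35 meters

Truncating at 3 decimal places can drop up to a full unit in the last place, so the longitude may be off by as much as 0.001°.
Parallels shrink by cos φ, so at 71.2896° a degree of longitude is 110570 × 0.3208 ≈ 35469.2 m.
So at most 0.001° × 35469.2 ≈ 35.4692 m east–west.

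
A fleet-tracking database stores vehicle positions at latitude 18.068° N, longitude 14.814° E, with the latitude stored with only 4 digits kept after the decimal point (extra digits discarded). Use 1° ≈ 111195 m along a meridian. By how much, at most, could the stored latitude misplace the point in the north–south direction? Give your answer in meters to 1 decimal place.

11.1 meters

Truncating at 4 decimal places can drop up to a full unit in the last place, so the latitude may be off by as much as 0.0001°.
Along the meridian that is 0.0001° × 111195 m/° = 11.1195 m.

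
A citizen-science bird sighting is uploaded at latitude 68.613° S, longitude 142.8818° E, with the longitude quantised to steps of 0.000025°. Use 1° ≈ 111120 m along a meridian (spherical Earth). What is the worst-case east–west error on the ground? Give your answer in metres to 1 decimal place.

0.5 metres

With a 0.000025° grid the true value lies within half a step, ±0.000025°/2 = ±1.25e-05°, of the stored one.
One degree of longitude at 68.613° is 111120 × cos 68.613° ≈ 111120 × 0.3647 = 40521.6 m.
Maximum E–W displacement: 1.25e-05 × 40521.6 = 0.50652 m.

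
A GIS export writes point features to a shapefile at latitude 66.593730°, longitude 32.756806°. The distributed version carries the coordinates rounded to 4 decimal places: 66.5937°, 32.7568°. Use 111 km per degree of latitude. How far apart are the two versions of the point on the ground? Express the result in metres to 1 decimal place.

3.3 metres

Δlat = 66.593730 − 66.5937 = +0.000030°; Δlon = 32.756806 − 32.7568 = +0.000006°.
North–south shift: 0.000030 × 111000 = 3.33 m.
E–W at 66.5937°: 0.000006° × 111000 × cos 66.5937° = 0.000006 × 111000 × 0.3972 ≈ 0.264568 m.
Distance: √(3.33² + 0.264568²) ≈ 3.34049 m.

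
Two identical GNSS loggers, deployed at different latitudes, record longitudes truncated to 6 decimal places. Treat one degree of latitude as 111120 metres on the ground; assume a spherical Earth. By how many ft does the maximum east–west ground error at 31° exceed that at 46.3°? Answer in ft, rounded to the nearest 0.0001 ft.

Truncating at 6 decimal places can drop up to a full unit in the last place, so the longitude may be off by as much as 1e-06°.
Error at 31° = 1e-06° × 111120 × cos 31° ≈ 0.11112 × 0.8572 = 0.095248 m.
Error at 46.3° = 1e-06° × 111120 × cos 46.3° ≈ 0.11112 × 0.6909 = 0.076771 m.
So the lower-latitude error exceeds the higher by 0.095248 − 0.076771 = 0.018478 m.
Converting: 0.0184776 m × 3.2808 ft/m ≈ 0.060622 ft.

0.0606 ft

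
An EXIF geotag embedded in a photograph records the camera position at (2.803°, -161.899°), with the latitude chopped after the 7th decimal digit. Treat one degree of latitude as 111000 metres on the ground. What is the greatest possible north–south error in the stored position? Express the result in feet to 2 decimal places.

Truncating at 7 decimal places can drop up to a full unit in the last place, so the latitude may be off by as much as 1e-07°.
Along the meridian that is 1e-07° × 111000 m/° = 0.0111 m.
In feet: 0.0111 m ÷ 0.3048 ≈ 0.036417 ft.

0.04 feet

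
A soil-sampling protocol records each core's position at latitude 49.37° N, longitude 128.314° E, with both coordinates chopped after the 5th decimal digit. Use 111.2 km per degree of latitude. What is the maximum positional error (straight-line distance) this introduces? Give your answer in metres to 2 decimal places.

1.33 metres

Truncating at 5 decimal places can drop up to a full unit in the last place, so each coordinate may be off by as much as 1e-05°.
North–south component: 1e-05° × 111200 = 1.112 m.
East–west component at 49.37°: 1e-05° × 111200 × cos 49.37° ≈ 1e-05 × 72410.3 ≈ 0.724103 m.
Worst case both components are at the extreme and orthogonal: √(1.112² + 0.724103²) ≈ 1.32698 m.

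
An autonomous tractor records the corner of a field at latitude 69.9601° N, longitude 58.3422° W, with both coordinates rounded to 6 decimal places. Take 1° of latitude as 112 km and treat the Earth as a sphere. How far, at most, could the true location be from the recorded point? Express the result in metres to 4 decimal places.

Rounding to 6 decimal places leaves each coordinate within ±5e-07° of the true value.
N–S: 5e-07° × 112000 m/° = 0.056 m.
E–W at 69.9601°: 5e-07° × 112000 × cos 69.9601° = 5e-07 × 112000 × 0.3427 ≈ 0.0191898 m.
Combining orthogonally: (0.056² + 0.0191898²)^½ ≈ 0.0591967 m.

0.0592 metres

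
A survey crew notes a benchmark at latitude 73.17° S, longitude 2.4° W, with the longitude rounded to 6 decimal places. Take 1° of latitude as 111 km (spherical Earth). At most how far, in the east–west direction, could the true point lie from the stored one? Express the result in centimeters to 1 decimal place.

Rounding to 6 decimal places leaves the longitude within ±5e-07° of the true value.
One degree of longitude at 73.17° is 111000 × cos 73.17° ≈ 111000 × 0.2895 = 32138.2 m.
Maximum E–W displacement: 5e-07 × 32138.2 = 0.0160691 m.
That is 0.0160691 m = 1.6069 cm.

1.6 centimeters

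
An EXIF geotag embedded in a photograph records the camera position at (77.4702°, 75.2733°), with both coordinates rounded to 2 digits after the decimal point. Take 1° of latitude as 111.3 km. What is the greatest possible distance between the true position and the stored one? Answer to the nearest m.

Rounding to 2 decimal places leaves each coordinate within ±0.005° of the true value.
N–S: 0.005° × 111300 m/° = 556.5 m.
E–W at 77.4702°: 0.005° × 111300 × cos 77.4702° = 0.005 × 111300 × 0.2169 ≈ 120.731 m.
Worst case both components are at the extreme and orthogonal: √(556.5² + 120.731²) ≈ 569.446 m.

569 m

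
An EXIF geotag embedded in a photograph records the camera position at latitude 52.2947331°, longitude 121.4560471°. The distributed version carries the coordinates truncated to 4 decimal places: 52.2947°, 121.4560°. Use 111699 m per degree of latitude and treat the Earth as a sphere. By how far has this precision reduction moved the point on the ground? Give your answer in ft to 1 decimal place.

The latitude changed by +0.0000331° and the longitude by +0.0000471°.
N–S: 0.0000331° × 111699 m/° = 3.69724 m.
East–west at this latitude: 0.0000471° × 111699 × cos 52.2947° ≈ 0.0000471 × 68315.1 = 3.21764 m.
Hypotenuse of the two orthogonal shifts: √(3.69724² + 3.21764²) = 4.9013 m.
Converting: 4.9013 m × 3.2808 ft/m ≈ 16.08 ft.

16.1 ft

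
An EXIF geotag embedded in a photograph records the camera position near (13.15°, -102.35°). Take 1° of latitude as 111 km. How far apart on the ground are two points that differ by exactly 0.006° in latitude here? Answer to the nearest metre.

Along a meridian 0.006° is 0.006 × 111000 = 666 m.

666 metres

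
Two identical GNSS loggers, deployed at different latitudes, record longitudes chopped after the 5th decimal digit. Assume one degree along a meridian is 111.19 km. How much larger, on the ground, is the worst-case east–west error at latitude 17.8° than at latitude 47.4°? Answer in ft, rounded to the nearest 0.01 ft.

Truncating at 5 decimal places can drop up to a full unit in the last place, so the longitude may be off by as much as 1e-05°.
At 17.8°: 1e-05° × 111190 × cos 17.8° = 1e-05 × 111190 × 0.9521 ≈ 1.0587 m.
Error at 47.4° = 1e-05° × 111190 × cos 47.4° ≈ 1.1119 × 0.6769 = 0.75262 m.
Difference: 1.0587 − 0.75262 = 0.30605 m.
Converting: 0.306054 m × 3.2808 ft/m ≈ 1.0041 ft.

1.00 ft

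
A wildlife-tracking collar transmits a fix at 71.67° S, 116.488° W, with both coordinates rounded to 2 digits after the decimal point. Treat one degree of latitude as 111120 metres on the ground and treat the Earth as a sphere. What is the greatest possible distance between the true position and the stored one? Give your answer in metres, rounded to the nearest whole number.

582 metres

Rounding to 2 decimal places leaves each coordinate within ±0.005° of the true value.
Latitude error → 0.005 × 111120 = 555.6 m along the meridian.
East–west component at 71.67°: 0.005° × 111120 × cos 71.67° ≈ 0.005 × 34946.1 ≈ 174.73 m.
The two errors are perpendicular, so the maximum displacement is √(555.6² + 174.73²) ≈ 582.428 m.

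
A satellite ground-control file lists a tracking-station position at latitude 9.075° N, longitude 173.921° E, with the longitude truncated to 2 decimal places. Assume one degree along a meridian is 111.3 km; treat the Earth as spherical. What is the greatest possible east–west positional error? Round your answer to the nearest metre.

Truncating at 2 decimal places can drop up to a full unit in the last place, so the longitude may be off by as much as 0.01°.
At latitude 9.075° a degree of longitude spans 111300 m × cos 9.075° = 111300 × 0.9875 ≈ 109907 m.
So at most 0.01° × 109907 ≈ 1099.07 m east–west.

1099 metres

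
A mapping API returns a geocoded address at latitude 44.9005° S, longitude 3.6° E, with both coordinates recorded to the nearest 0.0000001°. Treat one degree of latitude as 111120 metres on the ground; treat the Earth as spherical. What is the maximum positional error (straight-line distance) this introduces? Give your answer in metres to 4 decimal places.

0.0068 metres

Rounding to 7 decimal places leaves each coordinate within ±5e-08° of the true value.
N–S: 5e-08° × 111120 m/° = 0.005556 m.
East–west component at 44.9005°: 5e-08° × 111120 × cos 44.9005° ≈ 5e-08 × 78710 ≈ 0.0039355 m.
Combining orthogonally: (0.005556² + 0.0039355²)^½ ≈ 0.00680862 m.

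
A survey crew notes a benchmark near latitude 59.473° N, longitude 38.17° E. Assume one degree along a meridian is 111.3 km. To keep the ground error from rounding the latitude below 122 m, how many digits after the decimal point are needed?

3

One degree of latitude covers 111300 m.
N decimal places → at most half a unit in the last place, 0.5 × 10⁻ᴺ° = 111300/2 × 10⁻ᴺ m.
Need 0.5 × 111300 × 10⁻ᴺ ≤ 122 → 10⁻ᴺ ≤ 2.192e-03, so N ≥ 2.66.
N = 2 would give 556 m (too coarse); N = 3 gives 55.6 m ≤ 122 m.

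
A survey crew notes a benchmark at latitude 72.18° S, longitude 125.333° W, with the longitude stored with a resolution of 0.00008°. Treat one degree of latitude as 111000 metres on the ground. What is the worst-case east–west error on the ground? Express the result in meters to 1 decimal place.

1.4 meters

With a 0.00008° grid the true value lies within half a step, ±0.00008°/2 = ±4e-05°, of the stored one.
One degree of longitude at 72.18° is 111000 × cos 72.18° ≈ 111000 × 0.3060 = 33969.1 m.
So at most 4e-05° × 33969.1 ≈ 1.35876 m east–west.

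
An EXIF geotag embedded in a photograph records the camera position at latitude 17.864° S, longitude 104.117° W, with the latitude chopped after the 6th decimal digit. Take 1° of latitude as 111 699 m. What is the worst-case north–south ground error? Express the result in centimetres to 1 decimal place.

Truncating at 6 decimal places can drop up to a full unit in the last place, so the latitude may be off by as much as 1e-06°.
North–south distance: 1e-06° × 111699 m/° = 0.111699 m.
That is 0.111699 m = 11.17 cm.

11.2 centimetres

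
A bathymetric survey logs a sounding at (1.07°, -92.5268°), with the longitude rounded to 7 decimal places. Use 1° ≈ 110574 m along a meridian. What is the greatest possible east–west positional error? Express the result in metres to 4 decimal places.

0.0055 metres

Rounding to 7 decimal places leaves the longitude within ±5e-08° of the true value.
One degree of longitude at 1.07° is 110574 × cos 1.07° ≈ 110574 × 0.9998 = 110555 m.
Maximum E–W displacement: 5e-08 × 110555 = 0.00552774 m.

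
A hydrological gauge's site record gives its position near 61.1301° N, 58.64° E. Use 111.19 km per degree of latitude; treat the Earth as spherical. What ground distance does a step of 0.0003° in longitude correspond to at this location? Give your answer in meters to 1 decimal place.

One degree of longitude here spans 111190 × cos 61.1301° = 111190 × 0.4828 ≈ 53685 m; 0.0003° of that is 16.1055 m.

16.1 meters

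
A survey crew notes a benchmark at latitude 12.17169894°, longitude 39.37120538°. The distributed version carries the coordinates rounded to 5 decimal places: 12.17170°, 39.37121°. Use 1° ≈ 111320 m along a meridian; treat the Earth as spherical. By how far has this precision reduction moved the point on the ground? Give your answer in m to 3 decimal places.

The latitude changed by -0.00000106° and the longitude by -0.00000462°.
N–S: -0.00000106° × 111320 m/° = -0.117999 m.
East–west at this latitude: -0.00000462° × 111320 × cos 12.1717° ≈ -0.00000462 × 108818 = -0.502737 m.
Hypotenuse of the two orthogonal shifts: √(0.117999² + 0.502737²) = 0.516399 m.

0.516 m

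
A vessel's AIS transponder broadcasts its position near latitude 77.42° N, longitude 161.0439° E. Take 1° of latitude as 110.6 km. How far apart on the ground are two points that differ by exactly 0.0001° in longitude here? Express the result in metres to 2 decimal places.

2.41 metres

0.0001° of longitude at 77.42° is 0.0001 × 110600 × cos 77.42° ≈ 0.0001 × 24089 = 2.4089 m.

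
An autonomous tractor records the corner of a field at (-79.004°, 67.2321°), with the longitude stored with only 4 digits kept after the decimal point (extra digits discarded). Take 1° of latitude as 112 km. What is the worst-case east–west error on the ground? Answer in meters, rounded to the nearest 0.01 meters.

2.14 meters

Truncating at 4 decimal places can drop up to a full unit in the last place, so the longitude may be off by as much as 0.0001°.
At latitude 79.004° a degree of longitude spans 112000 m × cos 79.004° = 112000 × 0.1907 ≈ 21362.9 m.
East–west error: 0.0001° × 21362.9 m/° ≈ 2.13629 m.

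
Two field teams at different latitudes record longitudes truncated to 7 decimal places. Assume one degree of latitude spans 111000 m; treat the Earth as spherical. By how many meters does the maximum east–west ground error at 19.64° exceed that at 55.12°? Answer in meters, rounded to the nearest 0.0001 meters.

Truncating at 7 decimal places can drop up to a full unit in the last place, so the longitude may be off by as much as 1e-07°.
Error at 19.64° = 1e-07° × 111000 × cos 19.64° ≈ 0.0111 × 0.9418 = 0.010454 m.
At 55.12°: 1e-07° × 111000 × cos 55.12° = 1e-07 × 111000 × 0.5719 ≈ 0.0063476 m.
Difference: 0.010454 − 0.0063476 = 0.0041066 m.

0.0041 meters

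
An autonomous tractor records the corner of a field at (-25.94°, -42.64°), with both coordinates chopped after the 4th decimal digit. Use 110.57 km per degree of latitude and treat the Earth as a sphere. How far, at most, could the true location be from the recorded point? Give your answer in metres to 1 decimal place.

Truncating at 4 decimal places can drop up to a full unit in the last place, so each coordinate may be off by as much as 0.0001°.
N–S: 0.0001° × 110570 m/° = 11.057 m.
East–west component at 25.94°: 0.0001° × 110570 × cos 25.94° ≈ 0.0001 × 99430.4 ≈ 9.94304 m.
Worst case both components are at the extreme and orthogonal: √(11.057² + 9.94304²) ≈ 14.8701 m.

14.9 metres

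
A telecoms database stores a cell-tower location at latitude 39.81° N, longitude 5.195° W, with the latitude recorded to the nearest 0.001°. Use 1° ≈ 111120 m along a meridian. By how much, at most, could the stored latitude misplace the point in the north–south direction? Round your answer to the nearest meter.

Rounding to 3 decimal places leaves the latitude within ±0.0005° of the true value.
Along the meridian that is 0.0005° × 111120 m/° = 55.56 m.

56 meters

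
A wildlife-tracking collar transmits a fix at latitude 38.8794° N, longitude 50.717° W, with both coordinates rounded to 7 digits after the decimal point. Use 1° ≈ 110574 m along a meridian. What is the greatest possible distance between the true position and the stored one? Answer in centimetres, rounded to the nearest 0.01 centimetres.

0.70 centimetres

Rounding to 7 decimal places leaves each coordinate within ±5e-08° of the true value.
North–south component: 5e-08° × 110574 = 0.0055287 m.
E–W at 38.8794°: 5e-08° × 110574 × cos 38.8794° = 5e-08 × 110574 × 0.7785 ≈ 0.00430392 m.
Worst case both components are at the extreme and orthogonal: √(0.0055287² + 0.00430392²) ≈ 0.00700644 m.
That is 0.00700644 m = 0.70064 cm.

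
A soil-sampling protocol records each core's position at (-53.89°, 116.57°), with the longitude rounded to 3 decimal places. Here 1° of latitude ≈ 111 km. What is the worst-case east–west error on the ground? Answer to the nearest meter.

33 meters

Rounding to 3 decimal places leaves the longitude within ±0.0005° of the true value.
One degree of longitude at 53.89° is 111000 × cos 53.89° ≈ 111000 × 0.5893 = 65416.4 m.
Maximum E–W displacement: 0.0005 × 65416.4 = 32.7082 m.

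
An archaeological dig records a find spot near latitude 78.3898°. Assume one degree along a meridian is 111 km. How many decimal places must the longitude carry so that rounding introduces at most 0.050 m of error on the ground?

6

At 78.3898° one degree of longitude covers 111000 × cos 78.3898° ≈ 111000 × 0.2013 ≈ 22339 m.
N decimal places → at most half a unit in the last place, 0.5 × 10⁻ᴺ° = 22339/2 × 10⁻ᴺ m.
Setting 11169.5 × 10⁻ᴺ ≤ 0.050 gives 10ᴺ ≥ 2.234e+05, i.e. N ≥ 5.35.
So 6 decimal places suffice (0.0112 m); 5 would allow up to 0.112 m.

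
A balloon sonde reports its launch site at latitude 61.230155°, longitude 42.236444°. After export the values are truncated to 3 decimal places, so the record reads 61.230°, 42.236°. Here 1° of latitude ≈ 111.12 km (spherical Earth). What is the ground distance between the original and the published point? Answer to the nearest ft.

96 ft

The latitude changed by +0.000155° and the longitude by +0.000444°.
N–S: 0.000155° × 111120 m/° = 17.2236 m.
E–W at 61.23°: 0.000444° × 111120 × cos 61.23° = 0.000444 × 111120 × 0.4813 ≈ 23.7458 m.
Combined displacement = (17.2236² + 23.7458²)^½ ≈ 29.3345 m.
In feet: 29.3345 m ÷ 0.3048 ≈ 96.242 ft.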